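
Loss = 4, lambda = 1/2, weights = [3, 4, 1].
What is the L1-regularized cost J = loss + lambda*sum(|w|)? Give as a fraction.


L1 norm = sum(|w|) = 8. J = 4 + 1/2 * 8 = 8.

8


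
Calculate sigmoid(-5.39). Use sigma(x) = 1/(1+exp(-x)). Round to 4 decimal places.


sigma(-5.39) = 1/(1+e^(5.39)) = 1/(1+219.203386) = 1/220.203386 = 0.0045.

0.0045


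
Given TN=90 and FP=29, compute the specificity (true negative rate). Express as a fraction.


Specificity = TN / (TN + FP) = 90 / 119 = 90/119.

90/119


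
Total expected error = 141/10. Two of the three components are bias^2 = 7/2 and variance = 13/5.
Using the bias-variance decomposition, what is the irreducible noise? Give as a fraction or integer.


Total error = bias^2 + variance + irreducible noise. So irreducible noise = 141/10 - 7/2 - 13/5 = 8.

8


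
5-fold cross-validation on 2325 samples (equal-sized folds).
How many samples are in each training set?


Each validation fold has 2325/5 = 465 samples. Training set = 2325 - 465 = 1860.

1860


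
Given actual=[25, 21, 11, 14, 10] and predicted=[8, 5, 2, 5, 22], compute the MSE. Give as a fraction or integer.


MSE = (1/5) * ((25-8)^2=289 + (21-5)^2=256 + (11-2)^2=81 + (14-5)^2=81 + (10-22)^2=144). Sum = 851. MSE = 851/5.

851/5


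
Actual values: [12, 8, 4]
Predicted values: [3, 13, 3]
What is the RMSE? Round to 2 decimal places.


MSE = 35.6667. RMSE = sqrt(35.6667) = 5.97.

5.97


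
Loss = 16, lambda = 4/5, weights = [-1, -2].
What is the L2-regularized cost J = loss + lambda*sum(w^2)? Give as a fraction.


L2 sq norm = sum(w^2) = 5. J = 16 + 4/5 * 5 = 20.

20


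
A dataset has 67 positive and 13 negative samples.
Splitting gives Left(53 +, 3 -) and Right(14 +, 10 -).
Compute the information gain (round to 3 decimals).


H(parent) = 0.6403. H(left) = 0.3014, H(right) = 0.9799. Weighted = (56/80)*0.3014 + (24/80)*0.9799 = 0.5050. IG = 0.6403 - 0.5050 = 0.1353, which rounds to 0.135.

0.135


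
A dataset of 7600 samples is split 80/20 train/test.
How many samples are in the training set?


Test set = 7600 * 20% = 1520. Training set = 7600 - 1520 = 6080.

6080


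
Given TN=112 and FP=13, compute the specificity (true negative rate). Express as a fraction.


Specificity = TN / (TN + FP) = 112 / 125 = 112/125.

112/125


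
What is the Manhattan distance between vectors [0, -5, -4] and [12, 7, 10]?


d = sum of absolute differences: |0-12|=12 + |-5-7|=12 + |-4-10|=14 = 38.

38


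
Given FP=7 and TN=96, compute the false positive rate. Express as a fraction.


FPR = FP / (FP + TN) = 7 / 103 = 7/103.

7/103


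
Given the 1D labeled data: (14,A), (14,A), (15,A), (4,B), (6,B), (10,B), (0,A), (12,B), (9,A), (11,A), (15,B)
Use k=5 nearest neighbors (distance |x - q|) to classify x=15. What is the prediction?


Distances: |14-15|=1, |14-15|=1, |15-15|=0, |4-15|=11, |6-15|=9, |10-15|=5, |0-15|=15, |12-15|=3, |9-15|=6, |11-15|=4, |15-15|=0. 5 nearest: (15,A), (15,B), (14,A), (14,A), (12,B). Counts: {'A': 3, 'B': 2}. Majority class: A.

A


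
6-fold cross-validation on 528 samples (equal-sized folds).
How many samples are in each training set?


Each validation fold has 528/6 = 88 samples. Training set = 528 - 88 = 440.

440


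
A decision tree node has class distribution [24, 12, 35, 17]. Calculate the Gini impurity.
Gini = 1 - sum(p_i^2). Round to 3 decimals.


Total = 88. Proportions: 24/88, 12/88, 35/88, 17/88. sum(p_i^2) = 0.2885. Gini = 1 - 0.2885 = 0.7115, which rounds to 0.712.

0.712


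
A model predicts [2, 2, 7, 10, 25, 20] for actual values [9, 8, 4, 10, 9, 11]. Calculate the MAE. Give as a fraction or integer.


MAE = (1/6) * (|9-2|=7 + |8-2|=6 + |4-7|=3 + |10-10|=0 + |9-25|=16 + |11-20|=9). Sum = 41. MAE = 41/6.

41/6


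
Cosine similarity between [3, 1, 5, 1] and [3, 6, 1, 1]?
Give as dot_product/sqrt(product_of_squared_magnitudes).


dot = 21. |a|^2 = 36, |b|^2 = 47. cos = 21/sqrt(1692).

21/sqrt(1692)


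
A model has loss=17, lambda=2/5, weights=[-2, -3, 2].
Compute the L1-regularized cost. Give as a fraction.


L1 norm = sum(|w|) = 7. J = 17 + 2/5 * 7 = 99/5.

99/5


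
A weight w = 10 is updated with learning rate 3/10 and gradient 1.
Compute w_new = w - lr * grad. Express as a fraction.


w_new = 10 - 3/10 * 1 = 10 - 3/10 = 97/10.

97/10


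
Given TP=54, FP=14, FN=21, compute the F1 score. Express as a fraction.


Precision = 54/68 = 27/34. Recall = 54/75 = 18/25. F1 = 2*P*R/(P+R) = 108/143.

108/143


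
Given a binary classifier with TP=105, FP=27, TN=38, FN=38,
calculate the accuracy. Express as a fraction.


Accuracy = (TP + TN) / (TP + TN + FP + FN) = (105 + 38) / 208 = 11/16.

11/16


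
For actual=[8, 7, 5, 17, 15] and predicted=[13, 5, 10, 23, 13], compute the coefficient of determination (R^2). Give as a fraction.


Mean(y) = 52/5. SS_res = 94. SS_tot = 556/5. R^2 = 1 - 94/(556/5) = 43/278.

43/278


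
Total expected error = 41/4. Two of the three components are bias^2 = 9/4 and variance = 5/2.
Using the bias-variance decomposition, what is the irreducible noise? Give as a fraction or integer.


Total error = bias^2 + variance + irreducible noise. So irreducible noise = 41/4 - 9/4 - 5/2 = 11/2.

11/2


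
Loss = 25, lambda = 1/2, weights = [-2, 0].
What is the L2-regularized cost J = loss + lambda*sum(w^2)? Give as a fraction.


L2 sq norm = sum(w^2) = 4. J = 25 + 1/2 * 4 = 27.

27


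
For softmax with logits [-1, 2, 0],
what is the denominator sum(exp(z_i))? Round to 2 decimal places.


Denom = e^-1=0.3679 + e^2=7.3891 + e^0=1.0000. Sum = 8.7570, which rounds to 8.76.

8.76


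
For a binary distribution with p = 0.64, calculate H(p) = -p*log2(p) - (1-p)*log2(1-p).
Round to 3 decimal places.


H = -0.64*log2(0.64) - 0.36*log2(0.36) = 0.943.

0.943


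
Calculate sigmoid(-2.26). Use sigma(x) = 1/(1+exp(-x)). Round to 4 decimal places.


sigma(-2.26) = 1/(1+e^(2.26)) = 1/(1+9.583089) = 1/10.583089 = 0.0945.

0.0945


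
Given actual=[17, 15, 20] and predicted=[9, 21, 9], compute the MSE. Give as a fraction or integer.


MSE = (1/3) * ((17-9)^2=64 + (15-21)^2=36 + (20-9)^2=121). Sum = 221. MSE = 221/3.

221/3


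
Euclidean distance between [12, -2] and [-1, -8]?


d = sqrt(sum of squared differences). (12--1)^2=169, (-2--8)^2=36. Sum = 205.

sqrt(205)


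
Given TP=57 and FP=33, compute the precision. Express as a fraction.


Precision = TP / (TP + FP) = 57 / 90 = 19/30.

19/30


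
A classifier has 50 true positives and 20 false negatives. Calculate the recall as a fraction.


Recall = TP / (TP + FN) = 50 / 70 = 5/7.

5/7


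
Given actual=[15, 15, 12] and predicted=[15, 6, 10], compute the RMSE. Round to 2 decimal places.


MSE = 28.3333. RMSE = sqrt(28.3333) = 5.32.

5.32


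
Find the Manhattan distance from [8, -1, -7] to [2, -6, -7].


d = sum of absolute differences: |8-2|=6 + |-1--6|=5 + |-7--7|=0 = 11.

11


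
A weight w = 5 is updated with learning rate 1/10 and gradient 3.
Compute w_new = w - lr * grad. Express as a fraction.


w_new = 5 - 1/10 * 3 = 5 - 3/10 = 47/10.

47/10


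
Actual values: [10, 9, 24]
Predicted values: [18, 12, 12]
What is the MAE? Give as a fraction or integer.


MAE = (1/3) * (|10-18|=8 + |9-12|=3 + |24-12|=12). Sum = 23. MAE = 23/3.

23/3


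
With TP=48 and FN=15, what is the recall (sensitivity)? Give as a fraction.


Recall = TP / (TP + FN) = 48 / 63 = 16/21.

16/21


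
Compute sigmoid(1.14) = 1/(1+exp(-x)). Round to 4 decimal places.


sigma(1.14) = 1/(1+e^(-1.14)) = 1/(1+0.319819) = 1/1.319819 = 0.7577.

0.7577


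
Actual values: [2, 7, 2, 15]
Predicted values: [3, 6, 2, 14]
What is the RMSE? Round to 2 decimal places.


MSE = 0.7500. RMSE = sqrt(0.7500) = 0.87.

0.87


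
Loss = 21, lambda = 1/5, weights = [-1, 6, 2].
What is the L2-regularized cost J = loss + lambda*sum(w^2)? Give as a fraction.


L2 sq norm = sum(w^2) = 41. J = 21 + 1/5 * 41 = 146/5.

146/5


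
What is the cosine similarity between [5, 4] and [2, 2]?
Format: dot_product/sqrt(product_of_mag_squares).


dot = 18. |a|^2 = 41, |b|^2 = 8. cos = 18/sqrt(328).

18/sqrt(328)


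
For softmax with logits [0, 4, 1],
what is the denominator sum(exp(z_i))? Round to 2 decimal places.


Denom = e^0=1.0000 + e^4=54.5982 + e^1=2.7183. Sum = 58.3165, which rounds to 58.32.

58.32


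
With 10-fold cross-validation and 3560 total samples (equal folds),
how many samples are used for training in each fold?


Each validation fold has 3560/10 = 356 samples. Training set = 3560 - 356 = 3204.

3204


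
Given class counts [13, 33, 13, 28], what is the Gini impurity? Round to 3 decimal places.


Total = 87. Proportions: 13/87, 33/87, 13/87, 28/87. sum(p_i^2) = 0.2921. Gini = 1 - 0.2921 = 0.7079, which rounds to 0.708.

0.708


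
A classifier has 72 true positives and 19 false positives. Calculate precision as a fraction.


Precision = TP / (TP + FP) = 72 / 91 = 72/91.

72/91


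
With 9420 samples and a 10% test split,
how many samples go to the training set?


Test set = 9420 * 10% = 942. Training set = 9420 - 942 = 8478.

8478


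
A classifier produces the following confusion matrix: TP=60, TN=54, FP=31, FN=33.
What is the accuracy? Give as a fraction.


Accuracy = (TP + TN) / (TP + TN + FP + FN) = (60 + 54) / 178 = 57/89.

57/89


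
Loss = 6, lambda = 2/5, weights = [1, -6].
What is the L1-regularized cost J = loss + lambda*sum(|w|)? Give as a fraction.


L1 norm = sum(|w|) = 7. J = 6 + 2/5 * 7 = 44/5.

44/5


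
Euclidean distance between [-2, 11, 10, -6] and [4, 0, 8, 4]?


d = sqrt(sum of squared differences). (-2-4)^2=36, (11-0)^2=121, (10-8)^2=4, (-6-4)^2=100. Sum = 261.

sqrt(261)


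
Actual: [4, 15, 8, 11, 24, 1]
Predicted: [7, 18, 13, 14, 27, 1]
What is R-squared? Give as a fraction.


Mean(y) = 21/2. SS_res = 61. SS_tot = 683/2. R^2 = 1 - 61/(683/2) = 561/683.

561/683


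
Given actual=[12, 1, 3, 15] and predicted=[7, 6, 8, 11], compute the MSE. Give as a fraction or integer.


MSE = (1/4) * ((12-7)^2=25 + (1-6)^2=25 + (3-8)^2=25 + (15-11)^2=16). Sum = 91. MSE = 91/4.

91/4


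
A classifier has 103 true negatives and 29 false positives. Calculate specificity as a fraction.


Specificity = TN / (TN + FP) = 103 / 132 = 103/132.

103/132


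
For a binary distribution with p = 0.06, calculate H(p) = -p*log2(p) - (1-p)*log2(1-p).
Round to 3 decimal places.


H = -0.06*log2(0.06) - 0.94*log2(0.94) = 0.327.

0.327


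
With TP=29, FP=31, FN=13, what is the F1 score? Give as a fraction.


Precision = 29/60 = 29/60. Recall = 29/42 = 29/42. F1 = 2*P*R/(P+R) = 29/51.

29/51


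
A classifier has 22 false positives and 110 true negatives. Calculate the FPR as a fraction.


FPR = FP / (FP + TN) = 22 / 132 = 1/6.

1/6


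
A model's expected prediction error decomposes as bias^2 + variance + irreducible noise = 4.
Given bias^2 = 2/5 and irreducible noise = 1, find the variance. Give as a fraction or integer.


Total error = bias^2 + variance + irreducible noise. So variance = 4 - 2/5 - 1 = 13/5.

13/5


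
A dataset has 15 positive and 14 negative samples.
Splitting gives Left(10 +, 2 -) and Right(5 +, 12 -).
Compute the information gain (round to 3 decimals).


H(parent) = 0.9991. H(left) = 0.6500, H(right) = 0.8740. Weighted = (12/29)*0.6500 + (17/29)*0.8740 = 0.7813. IG = 0.9991 - 0.7813 = 0.2178, which rounds to 0.218.

0.218


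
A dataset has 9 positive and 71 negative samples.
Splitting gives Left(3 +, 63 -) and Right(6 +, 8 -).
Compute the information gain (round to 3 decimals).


H(parent) = 0.5074. H(left) = 0.2668, H(right) = 0.9852. Weighted = (66/80)*0.2668 + (14/80)*0.9852 = 0.3925. IG = 0.5074 - 0.3925 = 0.1149, which rounds to 0.115.

0.115


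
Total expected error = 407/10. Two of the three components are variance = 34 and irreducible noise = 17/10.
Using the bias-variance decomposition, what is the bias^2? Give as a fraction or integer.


Total error = bias^2 + variance + irreducible noise. So bias^2 = 407/10 - 34 - 17/10 = 5.

5


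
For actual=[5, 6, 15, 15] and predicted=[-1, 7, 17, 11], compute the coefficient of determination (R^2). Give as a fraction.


Mean(y) = 41/4. SS_res = 57. SS_tot = 363/4. R^2 = 1 - 57/(363/4) = 45/121.

45/121


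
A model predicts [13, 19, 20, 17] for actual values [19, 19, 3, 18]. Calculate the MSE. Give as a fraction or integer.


MSE = (1/4) * ((19-13)^2=36 + (19-19)^2=0 + (3-20)^2=289 + (18-17)^2=1). Sum = 326. MSE = 163/2.

163/2


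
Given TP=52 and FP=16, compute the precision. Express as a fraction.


Precision = TP / (TP + FP) = 52 / 68 = 13/17.

13/17


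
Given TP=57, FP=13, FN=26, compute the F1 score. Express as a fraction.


Precision = 57/70 = 57/70. Recall = 57/83 = 57/83. F1 = 2*P*R/(P+R) = 38/51.

38/51


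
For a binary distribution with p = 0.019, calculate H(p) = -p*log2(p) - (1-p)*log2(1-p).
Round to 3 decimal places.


H = -0.019*log2(0.019) - 0.981*log2(0.981) = 0.136.

0.136


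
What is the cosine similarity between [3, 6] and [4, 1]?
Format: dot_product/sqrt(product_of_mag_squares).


dot = 18. |a|^2 = 45, |b|^2 = 17. cos = 18/sqrt(765).

18/sqrt(765)


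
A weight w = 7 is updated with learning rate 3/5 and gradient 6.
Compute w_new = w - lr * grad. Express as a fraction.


w_new = 7 - 3/5 * 6 = 7 - 18/5 = 17/5.

17/5


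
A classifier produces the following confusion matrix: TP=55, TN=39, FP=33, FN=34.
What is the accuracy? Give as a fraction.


Accuracy = (TP + TN) / (TP + TN + FP + FN) = (55 + 39) / 161 = 94/161.

94/161


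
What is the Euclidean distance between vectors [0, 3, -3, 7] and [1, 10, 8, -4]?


d = sqrt(sum of squared differences). (0-1)^2=1, (3-10)^2=49, (-3-8)^2=121, (7--4)^2=121. Sum = 292.

sqrt(292)


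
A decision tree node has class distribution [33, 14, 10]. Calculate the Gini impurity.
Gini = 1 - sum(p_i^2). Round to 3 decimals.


Total = 57. Proportions: 33/57, 14/57, 10/57. sum(p_i^2) = 0.4263. Gini = 1 - 0.4263 = 0.5737, which rounds to 0.574.

0.574


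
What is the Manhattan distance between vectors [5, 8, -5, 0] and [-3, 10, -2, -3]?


d = sum of absolute differences: |5--3|=8 + |8-10|=2 + |-5--2|=3 + |0--3|=3 = 16.

16


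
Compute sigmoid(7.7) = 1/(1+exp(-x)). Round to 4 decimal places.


sigma(7.7) = 1/(1+e^(-7.7)) = 1/(1+0.000453) = 1/1.000453 = 0.9995.

0.9995


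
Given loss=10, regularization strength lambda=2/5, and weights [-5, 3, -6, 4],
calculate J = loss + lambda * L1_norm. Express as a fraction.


L1 norm = sum(|w|) = 18. J = 10 + 2/5 * 18 = 86/5.

86/5


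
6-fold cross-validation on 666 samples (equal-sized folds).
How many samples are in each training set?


Each validation fold has 666/6 = 111 samples. Training set = 666 - 111 = 555.

555


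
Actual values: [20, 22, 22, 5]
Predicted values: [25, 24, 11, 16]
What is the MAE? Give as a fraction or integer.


MAE = (1/4) * (|20-25|=5 + |22-24|=2 + |22-11|=11 + |5-16|=11). Sum = 29. MAE = 29/4.

29/4


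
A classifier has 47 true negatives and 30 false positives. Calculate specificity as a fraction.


Specificity = TN / (TN + FP) = 47 / 77 = 47/77.

47/77


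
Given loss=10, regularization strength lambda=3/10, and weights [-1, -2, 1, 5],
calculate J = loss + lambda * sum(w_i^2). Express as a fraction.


L2 sq norm = sum(w^2) = 31. J = 10 + 3/10 * 31 = 193/10.

193/10


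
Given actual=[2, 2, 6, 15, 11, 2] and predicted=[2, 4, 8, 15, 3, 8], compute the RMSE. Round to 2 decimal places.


MSE = 18.0000. RMSE = sqrt(18.0000) = 4.24.

4.24


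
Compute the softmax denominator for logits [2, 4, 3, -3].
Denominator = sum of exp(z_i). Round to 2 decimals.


Denom = e^2=7.3891 + e^4=54.5982 + e^3=20.0855 + e^-3=0.0498. Sum = 82.1226, which rounds to 82.12.

82.12


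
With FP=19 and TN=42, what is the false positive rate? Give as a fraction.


FPR = FP / (FP + TN) = 19 / 61 = 19/61.

19/61


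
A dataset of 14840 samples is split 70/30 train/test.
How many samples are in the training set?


Test set = 14840 * 30% = 4452. Training set = 14840 - 4452 = 10388.

10388


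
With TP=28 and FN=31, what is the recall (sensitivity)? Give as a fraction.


Recall = TP / (TP + FN) = 28 / 59 = 28/59.

28/59


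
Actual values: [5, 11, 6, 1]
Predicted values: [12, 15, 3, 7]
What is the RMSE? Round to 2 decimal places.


MSE = 27.5000. RMSE = sqrt(27.5000) = 5.24.

5.24


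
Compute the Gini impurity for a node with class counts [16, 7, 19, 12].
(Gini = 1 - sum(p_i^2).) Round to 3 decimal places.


Total = 54. Proportions: 16/54, 7/54, 19/54, 12/54. sum(p_i^2) = 0.2778. Gini = 1 - 0.2778 = 0.7222, which rounds to 0.722.

0.722


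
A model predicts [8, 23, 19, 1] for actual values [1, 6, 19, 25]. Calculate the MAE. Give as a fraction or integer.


MAE = (1/4) * (|1-8|=7 + |6-23|=17 + |19-19|=0 + |25-1|=24). Sum = 48. MAE = 12.

12


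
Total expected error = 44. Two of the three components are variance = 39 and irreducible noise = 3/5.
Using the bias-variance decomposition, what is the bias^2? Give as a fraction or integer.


Total error = bias^2 + variance + irreducible noise. So bias^2 = 44 - 39 - 3/5 = 22/5.

22/5


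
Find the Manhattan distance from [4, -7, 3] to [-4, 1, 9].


d = sum of absolute differences: |4--4|=8 + |-7-1|=8 + |3-9|=6 = 22.

22


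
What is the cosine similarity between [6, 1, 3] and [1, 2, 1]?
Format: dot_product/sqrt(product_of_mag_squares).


dot = 11. |a|^2 = 46, |b|^2 = 6. cos = 11/sqrt(276).

11/sqrt(276)


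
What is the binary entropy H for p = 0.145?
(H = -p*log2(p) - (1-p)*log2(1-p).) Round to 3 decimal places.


H = -0.145*log2(0.145) - 0.855*log2(0.855) = 0.597.

0.597


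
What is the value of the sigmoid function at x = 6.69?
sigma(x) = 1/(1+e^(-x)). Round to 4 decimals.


sigma(6.69) = 1/(1+e^(-6.69)) = 1/(1+0.001243) = 1/1.001243 = 0.9988.

0.9988


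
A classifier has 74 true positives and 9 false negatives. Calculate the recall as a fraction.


Recall = TP / (TP + FN) = 74 / 83 = 74/83.

74/83


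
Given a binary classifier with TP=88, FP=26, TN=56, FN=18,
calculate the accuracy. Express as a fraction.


Accuracy = (TP + TN) / (TP + TN + FP + FN) = (88 + 56) / 188 = 36/47.

36/47


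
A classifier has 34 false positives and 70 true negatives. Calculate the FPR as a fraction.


FPR = FP / (FP + TN) = 34 / 104 = 17/52.

17/52


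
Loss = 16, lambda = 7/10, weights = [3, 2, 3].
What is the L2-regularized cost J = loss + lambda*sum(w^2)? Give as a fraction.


L2 sq norm = sum(w^2) = 22. J = 16 + 7/10 * 22 = 157/5.

157/5


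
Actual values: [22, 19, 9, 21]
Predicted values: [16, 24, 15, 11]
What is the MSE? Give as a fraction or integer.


MSE = (1/4) * ((22-16)^2=36 + (19-24)^2=25 + (9-15)^2=36 + (21-11)^2=100). Sum = 197. MSE = 197/4.

197/4


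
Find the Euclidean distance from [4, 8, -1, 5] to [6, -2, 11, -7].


d = sqrt(sum of squared differences). (4-6)^2=4, (8--2)^2=100, (-1-11)^2=144, (5--7)^2=144. Sum = 392.

sqrt(392)


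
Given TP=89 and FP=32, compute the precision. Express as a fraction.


Precision = TP / (TP + FP) = 89 / 121 = 89/121.

89/121


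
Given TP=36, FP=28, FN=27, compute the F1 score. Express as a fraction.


Precision = 36/64 = 9/16. Recall = 36/63 = 4/7. F1 = 2*P*R/(P+R) = 72/127.

72/127


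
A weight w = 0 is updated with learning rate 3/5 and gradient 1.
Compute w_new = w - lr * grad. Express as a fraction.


w_new = 0 - 3/5 * 1 = 0 - 3/5 = -3/5.

-3/5


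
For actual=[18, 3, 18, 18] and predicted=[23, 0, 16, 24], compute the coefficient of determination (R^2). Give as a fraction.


Mean(y) = 57/4. SS_res = 74. SS_tot = 675/4. R^2 = 1 - 74/(675/4) = 379/675.

379/675


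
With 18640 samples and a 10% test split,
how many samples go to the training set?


Test set = 18640 * 10% = 1864. Training set = 18640 - 1864 = 16776.

16776


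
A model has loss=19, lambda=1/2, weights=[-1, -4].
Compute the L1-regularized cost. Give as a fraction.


L1 norm = sum(|w|) = 5. J = 19 + 1/2 * 5 = 43/2.

43/2


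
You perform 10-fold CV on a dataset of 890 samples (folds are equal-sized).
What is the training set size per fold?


Each validation fold has 890/10 = 89 samples. Training set = 890 - 89 = 801.

801


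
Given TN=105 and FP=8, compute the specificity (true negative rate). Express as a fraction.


Specificity = TN / (TN + FP) = 105 / 113 = 105/113.

105/113


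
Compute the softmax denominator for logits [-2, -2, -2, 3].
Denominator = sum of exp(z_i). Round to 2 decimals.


Denom = e^-2=0.1353 + e^-2=0.1353 + e^-2=0.1353 + e^3=20.0855. Sum = 20.4914, which rounds to 20.49.

20.49


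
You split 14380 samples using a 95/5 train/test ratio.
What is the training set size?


Test set = 14380 * 5% = 719. Training set = 14380 - 719 = 13661.

13661


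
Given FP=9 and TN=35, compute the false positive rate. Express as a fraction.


FPR = FP / (FP + TN) = 9 / 44 = 9/44.

9/44


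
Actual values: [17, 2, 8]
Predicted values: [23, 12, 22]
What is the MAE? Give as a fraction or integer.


MAE = (1/3) * (|17-23|=6 + |2-12|=10 + |8-22|=14). Sum = 30. MAE = 10.

10


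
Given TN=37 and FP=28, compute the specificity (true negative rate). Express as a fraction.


Specificity = TN / (TN + FP) = 37 / 65 = 37/65.

37/65


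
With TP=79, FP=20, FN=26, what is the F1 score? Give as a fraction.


Precision = 79/99 = 79/99. Recall = 79/105 = 79/105. F1 = 2*P*R/(P+R) = 79/102.

79/102


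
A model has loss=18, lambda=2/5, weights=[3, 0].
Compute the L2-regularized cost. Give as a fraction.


L2 sq norm = sum(w^2) = 9. J = 18 + 2/5 * 9 = 108/5.

108/5


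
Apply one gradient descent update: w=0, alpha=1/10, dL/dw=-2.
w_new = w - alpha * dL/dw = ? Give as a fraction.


w_new = 0 - 1/10 * -2 = 0 - -1/5 = 1/5.

1/5


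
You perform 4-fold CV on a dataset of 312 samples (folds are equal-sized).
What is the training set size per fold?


Each validation fold has 312/4 = 78 samples. Training set = 312 - 78 = 234.

234


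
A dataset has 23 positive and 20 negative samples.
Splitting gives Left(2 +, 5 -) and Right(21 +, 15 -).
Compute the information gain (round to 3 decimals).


H(parent) = 0.9965. H(left) = 0.8631, H(right) = 0.9799. Weighted = (7/43)*0.8631 + (36/43)*0.9799 = 0.9609. IG = 0.9965 - 0.9609 = 0.0356, which rounds to 0.036.

0.036


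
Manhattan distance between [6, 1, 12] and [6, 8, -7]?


d = sum of absolute differences: |6-6|=0 + |1-8|=7 + |12--7|=19 = 26.

26


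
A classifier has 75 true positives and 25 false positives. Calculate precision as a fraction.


Precision = TP / (TP + FP) = 75 / 100 = 3/4.

3/4


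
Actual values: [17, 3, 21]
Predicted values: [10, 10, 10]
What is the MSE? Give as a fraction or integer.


MSE = (1/3) * ((17-10)^2=49 + (3-10)^2=49 + (21-10)^2=121). Sum = 219. MSE = 73.

73


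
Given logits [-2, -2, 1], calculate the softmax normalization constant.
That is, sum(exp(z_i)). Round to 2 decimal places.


Denom = e^-2=0.1353 + e^-2=0.1353 + e^1=2.7183. Sum = 2.9889, which rounds to 2.99.

2.99


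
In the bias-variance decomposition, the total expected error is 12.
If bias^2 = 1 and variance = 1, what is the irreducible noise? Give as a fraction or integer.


Total error = bias^2 + variance + irreducible noise. So irreducible noise = 12 - 1 - 1 = 10.

10


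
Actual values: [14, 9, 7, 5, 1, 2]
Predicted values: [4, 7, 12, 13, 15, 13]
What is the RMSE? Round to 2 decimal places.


MSE = 85.0000. RMSE = sqrt(85.0000) = 9.22.

9.22


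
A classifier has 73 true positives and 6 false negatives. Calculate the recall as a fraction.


Recall = TP / (TP + FN) = 73 / 79 = 73/79.

73/79


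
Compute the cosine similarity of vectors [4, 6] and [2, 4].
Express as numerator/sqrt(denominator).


dot = 32. |a|^2 = 52, |b|^2 = 20. cos = 32/sqrt(1040).

32/sqrt(1040)


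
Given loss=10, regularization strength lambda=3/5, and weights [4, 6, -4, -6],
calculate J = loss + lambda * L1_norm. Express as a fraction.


L1 norm = sum(|w|) = 20. J = 10 + 3/5 * 20 = 22.

22


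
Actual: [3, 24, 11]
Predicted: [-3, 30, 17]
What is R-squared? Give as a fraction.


Mean(y) = 38/3. SS_res = 108. SS_tot = 674/3. R^2 = 1 - 108/(674/3) = 175/337.

175/337


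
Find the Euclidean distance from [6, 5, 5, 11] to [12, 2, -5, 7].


d = sqrt(sum of squared differences). (6-12)^2=36, (5-2)^2=9, (5--5)^2=100, (11-7)^2=16. Sum = 161.

sqrt(161)


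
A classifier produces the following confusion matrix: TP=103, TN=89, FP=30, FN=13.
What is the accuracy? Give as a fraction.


Accuracy = (TP + TN) / (TP + TN + FP + FN) = (103 + 89) / 235 = 192/235.

192/235


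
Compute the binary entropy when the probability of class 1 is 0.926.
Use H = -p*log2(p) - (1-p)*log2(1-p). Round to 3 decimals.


H = -0.926*log2(0.926) - 0.074*log2(0.074) = 0.381.

0.381


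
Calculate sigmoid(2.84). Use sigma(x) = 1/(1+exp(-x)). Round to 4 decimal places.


sigma(2.84) = 1/(1+e^(-2.84)) = 1/(1+0.058426) = 1/1.058426 = 0.9448.

0.9448


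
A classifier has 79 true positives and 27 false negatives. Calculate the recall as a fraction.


Recall = TP / (TP + FN) = 79 / 106 = 79/106.

79/106


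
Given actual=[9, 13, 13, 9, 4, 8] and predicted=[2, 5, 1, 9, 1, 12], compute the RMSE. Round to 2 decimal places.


MSE = 47.0000. RMSE = sqrt(47.0000) = 6.86.

6.86


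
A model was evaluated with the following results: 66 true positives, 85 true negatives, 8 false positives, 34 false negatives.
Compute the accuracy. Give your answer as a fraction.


Accuracy = (TP + TN) / (TP + TN + FP + FN) = (66 + 85) / 193 = 151/193.

151/193


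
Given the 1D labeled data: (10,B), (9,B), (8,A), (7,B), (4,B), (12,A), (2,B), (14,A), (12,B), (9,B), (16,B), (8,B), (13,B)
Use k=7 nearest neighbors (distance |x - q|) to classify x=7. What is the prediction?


Distances: |10-7|=3, |9-7|=2, |8-7|=1, |7-7|=0, |4-7|=3, |12-7|=5, |2-7|=5, |14-7|=7, |12-7|=5, |9-7|=2, |16-7|=9, |8-7|=1, |13-7|=6. 7 nearest: (7,B), (8,A), (8,B), (9,B), (9,B), (10,B), (4,B). Counts: {'B': 6, 'A': 1}. Majority class: B.

B


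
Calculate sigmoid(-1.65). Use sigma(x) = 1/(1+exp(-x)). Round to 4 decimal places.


sigma(-1.65) = 1/(1+e^(1.65)) = 1/(1+5.206980) = 1/6.206980 = 0.1611.

0.1611


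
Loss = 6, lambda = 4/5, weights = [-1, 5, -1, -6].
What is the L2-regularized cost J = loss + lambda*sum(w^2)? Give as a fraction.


L2 sq norm = sum(w^2) = 63. J = 6 + 4/5 * 63 = 282/5.

282/5


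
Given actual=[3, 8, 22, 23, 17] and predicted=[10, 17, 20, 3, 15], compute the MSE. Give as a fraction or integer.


MSE = (1/5) * ((3-10)^2=49 + (8-17)^2=81 + (22-20)^2=4 + (23-3)^2=400 + (17-15)^2=4). Sum = 538. MSE = 538/5.

538/5


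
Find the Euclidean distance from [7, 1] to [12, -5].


d = sqrt(sum of squared differences). (7-12)^2=25, (1--5)^2=36. Sum = 61.

sqrt(61)


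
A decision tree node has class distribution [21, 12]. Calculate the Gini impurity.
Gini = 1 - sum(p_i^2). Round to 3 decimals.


Total = 33. Proportions: 21/33, 12/33. sum(p_i^2) = 0.5372. Gini = 1 - 0.5372 = 0.4628, which rounds to 0.463.

0.463


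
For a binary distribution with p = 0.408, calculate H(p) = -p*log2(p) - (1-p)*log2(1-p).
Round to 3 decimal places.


H = -0.408*log2(0.408) - 0.592*log2(0.592) = 0.975.

0.975


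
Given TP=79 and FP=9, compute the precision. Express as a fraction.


Precision = TP / (TP + FP) = 79 / 88 = 79/88.

79/88


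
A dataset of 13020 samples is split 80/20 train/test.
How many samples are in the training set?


Test set = 13020 * 20% = 2604. Training set = 13020 - 2604 = 10416.

10416


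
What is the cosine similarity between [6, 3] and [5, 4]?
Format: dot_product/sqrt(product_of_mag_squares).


dot = 42. |a|^2 = 45, |b|^2 = 41. cos = 42/sqrt(1845).

42/sqrt(1845)


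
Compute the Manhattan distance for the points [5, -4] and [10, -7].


d = sum of absolute differences: |5-10|=5 + |-4--7|=3 = 8.

8


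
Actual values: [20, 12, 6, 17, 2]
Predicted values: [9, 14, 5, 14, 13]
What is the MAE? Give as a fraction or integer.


MAE = (1/5) * (|20-9|=11 + |12-14|=2 + |6-5|=1 + |17-14|=3 + |2-13|=11). Sum = 28. MAE = 28/5.

28/5


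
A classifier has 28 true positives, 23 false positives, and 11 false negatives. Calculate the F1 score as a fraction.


Precision = 28/51 = 28/51. Recall = 28/39 = 28/39. F1 = 2*P*R/(P+R) = 28/45.

28/45


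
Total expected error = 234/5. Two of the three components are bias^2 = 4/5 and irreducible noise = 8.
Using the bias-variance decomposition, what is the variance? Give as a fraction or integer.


Total error = bias^2 + variance + irreducible noise. So variance = 234/5 - 4/5 - 8 = 38.

38


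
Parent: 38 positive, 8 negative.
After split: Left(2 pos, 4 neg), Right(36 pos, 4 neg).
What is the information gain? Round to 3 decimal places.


H(parent) = 0.6666. H(left) = 0.9183, H(right) = 0.4690. Weighted = (6/46)*0.9183 + (40/46)*0.4690 = 0.5276. IG = 0.6666 - 0.5276 = 0.1390, which rounds to 0.139.

0.139


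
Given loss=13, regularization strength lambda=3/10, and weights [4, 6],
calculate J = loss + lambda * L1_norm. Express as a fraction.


L1 norm = sum(|w|) = 10. J = 13 + 3/10 * 10 = 16.

16


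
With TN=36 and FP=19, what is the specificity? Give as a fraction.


Specificity = TN / (TN + FP) = 36 / 55 = 36/55.

36/55


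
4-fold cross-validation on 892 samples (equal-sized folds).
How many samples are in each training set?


Each validation fold has 892/4 = 223 samples. Training set = 892 - 223 = 669.

669


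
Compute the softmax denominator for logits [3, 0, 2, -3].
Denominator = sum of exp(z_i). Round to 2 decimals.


Denom = e^3=20.0855 + e^0=1.0000 + e^2=7.3891 + e^-3=0.0498. Sum = 28.5244, which rounds to 28.52.

28.52


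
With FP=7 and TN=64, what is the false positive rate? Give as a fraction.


FPR = FP / (FP + TN) = 7 / 71 = 7/71.

7/71


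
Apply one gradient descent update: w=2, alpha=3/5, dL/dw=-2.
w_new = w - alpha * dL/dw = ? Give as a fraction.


w_new = 2 - 3/5 * -2 = 2 - -6/5 = 16/5.

16/5


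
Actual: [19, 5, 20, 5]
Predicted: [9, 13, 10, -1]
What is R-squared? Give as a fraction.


Mean(y) = 49/4. SS_res = 300. SS_tot = 843/4. R^2 = 1 - 300/(843/4) = -119/281.

-119/281


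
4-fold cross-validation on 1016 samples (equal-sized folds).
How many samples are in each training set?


Each validation fold has 1016/4 = 254 samples. Training set = 1016 - 254 = 762.

762


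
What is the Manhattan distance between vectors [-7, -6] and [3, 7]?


d = sum of absolute differences: |-7-3|=10 + |-6-7|=13 = 23.

23


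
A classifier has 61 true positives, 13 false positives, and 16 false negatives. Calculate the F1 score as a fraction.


Precision = 61/74 = 61/74. Recall = 61/77 = 61/77. F1 = 2*P*R/(P+R) = 122/151.

122/151


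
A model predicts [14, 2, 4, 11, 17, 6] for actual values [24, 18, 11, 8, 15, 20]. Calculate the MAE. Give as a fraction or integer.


MAE = (1/6) * (|24-14|=10 + |18-2|=16 + |11-4|=7 + |8-11|=3 + |15-17|=2 + |20-6|=14). Sum = 52. MAE = 26/3.

26/3


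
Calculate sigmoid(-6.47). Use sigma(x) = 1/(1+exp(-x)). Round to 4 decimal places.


sigma(-6.47) = 1/(1+e^(6.47)) = 1/(1+645.483727) = 1/646.483727 = 0.0015.

0.0015


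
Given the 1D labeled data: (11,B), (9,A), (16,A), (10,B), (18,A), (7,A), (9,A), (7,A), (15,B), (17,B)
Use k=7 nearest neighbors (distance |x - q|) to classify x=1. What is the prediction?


Distances: |11-1|=10, |9-1|=8, |16-1|=15, |10-1|=9, |18-1|=17, |7-1|=6, |9-1|=8, |7-1|=6, |15-1|=14, |17-1|=16. 7 nearest: (7,A), (7,A), (9,A), (9,A), (10,B), (11,B), (15,B). Counts: {'A': 4, 'B': 3}. Majority class: A.

A


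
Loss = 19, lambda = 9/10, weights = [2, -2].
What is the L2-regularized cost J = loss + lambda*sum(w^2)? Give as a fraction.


L2 sq norm = sum(w^2) = 8. J = 19 + 9/10 * 8 = 131/5.

131/5


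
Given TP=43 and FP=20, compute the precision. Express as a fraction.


Precision = TP / (TP + FP) = 43 / 63 = 43/63.

43/63


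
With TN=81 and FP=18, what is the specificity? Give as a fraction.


Specificity = TN / (TN + FP) = 81 / 99 = 9/11.

9/11


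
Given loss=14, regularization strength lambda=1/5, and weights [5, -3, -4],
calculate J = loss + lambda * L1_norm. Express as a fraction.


L1 norm = sum(|w|) = 12. J = 14 + 1/5 * 12 = 82/5.

82/5


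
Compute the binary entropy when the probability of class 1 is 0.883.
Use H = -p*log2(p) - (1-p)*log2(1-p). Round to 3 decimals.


H = -0.883*log2(0.883) - 0.117*log2(0.117) = 0.521.

0.521


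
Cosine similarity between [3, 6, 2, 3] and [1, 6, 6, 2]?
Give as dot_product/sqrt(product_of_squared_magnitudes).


dot = 57. |a|^2 = 58, |b|^2 = 77. cos = 57/sqrt(4466).

57/sqrt(4466)


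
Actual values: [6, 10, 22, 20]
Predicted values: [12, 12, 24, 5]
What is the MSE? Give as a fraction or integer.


MSE = (1/4) * ((6-12)^2=36 + (10-12)^2=4 + (22-24)^2=4 + (20-5)^2=225). Sum = 269. MSE = 269/4.

269/4


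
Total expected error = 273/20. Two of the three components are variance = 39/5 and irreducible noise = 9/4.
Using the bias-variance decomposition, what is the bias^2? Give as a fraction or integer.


Total error = bias^2 + variance + irreducible noise. So bias^2 = 273/20 - 39/5 - 9/4 = 18/5.

18/5


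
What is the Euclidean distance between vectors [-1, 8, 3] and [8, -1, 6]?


d = sqrt(sum of squared differences). (-1-8)^2=81, (8--1)^2=81, (3-6)^2=9. Sum = 171.

sqrt(171)


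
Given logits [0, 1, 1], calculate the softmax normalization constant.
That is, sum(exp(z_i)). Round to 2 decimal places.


Denom = e^0=1.0000 + e^1=2.7183 + e^1=2.7183. Sum = 6.4366, which rounds to 6.44.

6.44


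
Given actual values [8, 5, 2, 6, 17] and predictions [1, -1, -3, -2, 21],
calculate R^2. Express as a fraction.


Mean(y) = 38/5. SS_res = 190. SS_tot = 646/5. R^2 = 1 - 190/(646/5) = -8/17.

-8/17


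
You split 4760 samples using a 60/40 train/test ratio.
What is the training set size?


Test set = 4760 * 40% = 1904. Training set = 4760 - 1904 = 2856.

2856


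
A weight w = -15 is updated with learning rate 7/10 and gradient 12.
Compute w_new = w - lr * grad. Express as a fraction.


w_new = -15 - 7/10 * 12 = -15 - 42/5 = -117/5.

-117/5


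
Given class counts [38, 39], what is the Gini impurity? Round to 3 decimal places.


Total = 77. Proportions: 38/77, 39/77. sum(p_i^2) = 0.5001. Gini = 1 - 0.5001 = 0.4999, which rounds to 0.500.

0.500


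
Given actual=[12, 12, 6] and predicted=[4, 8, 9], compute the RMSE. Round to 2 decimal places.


MSE = 29.6667. RMSE = sqrt(29.6667) = 5.45.

5.45


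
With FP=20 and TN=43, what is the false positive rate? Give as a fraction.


FPR = FP / (FP + TN) = 20 / 63 = 20/63.

20/63


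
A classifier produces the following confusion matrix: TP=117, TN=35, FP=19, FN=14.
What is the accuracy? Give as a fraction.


Accuracy = (TP + TN) / (TP + TN + FP + FN) = (117 + 35) / 185 = 152/185.

152/185


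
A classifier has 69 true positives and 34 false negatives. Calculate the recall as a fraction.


Recall = TP / (TP + FN) = 69 / 103 = 69/103.

69/103


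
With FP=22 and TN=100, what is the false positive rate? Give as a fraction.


FPR = FP / (FP + TN) = 22 / 122 = 11/61.

11/61


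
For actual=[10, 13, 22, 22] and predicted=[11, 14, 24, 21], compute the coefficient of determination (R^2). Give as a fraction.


Mean(y) = 67/4. SS_res = 7. SS_tot = 459/4. R^2 = 1 - 7/(459/4) = 431/459.

431/459


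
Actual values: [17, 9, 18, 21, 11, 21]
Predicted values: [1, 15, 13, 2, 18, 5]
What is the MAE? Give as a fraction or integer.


MAE = (1/6) * (|17-1|=16 + |9-15|=6 + |18-13|=5 + |21-2|=19 + |11-18|=7 + |21-5|=16). Sum = 69. MAE = 23/2.

23/2


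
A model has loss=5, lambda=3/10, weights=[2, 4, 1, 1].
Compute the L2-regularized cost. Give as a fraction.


L2 sq norm = sum(w^2) = 22. J = 5 + 3/10 * 22 = 58/5.

58/5


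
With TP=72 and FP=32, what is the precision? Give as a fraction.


Precision = TP / (TP + FP) = 72 / 104 = 9/13.

9/13


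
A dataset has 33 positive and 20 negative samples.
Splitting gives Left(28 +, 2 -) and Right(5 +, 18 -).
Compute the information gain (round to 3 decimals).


H(parent) = 0.9562. H(left) = 0.3534, H(right) = 0.7554. Weighted = (30/53)*0.3534 + (23/53)*0.7554 = 0.5279. IG = 0.9562 - 0.5279 = 0.4283, which rounds to 0.428.

0.428


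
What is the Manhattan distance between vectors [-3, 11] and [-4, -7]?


d = sum of absolute differences: |-3--4|=1 + |11--7|=18 = 19.

19


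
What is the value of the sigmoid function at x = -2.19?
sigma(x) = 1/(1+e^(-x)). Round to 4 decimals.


sigma(-2.19) = 1/(1+e^(2.19)) = 1/(1+8.935213) = 1/9.935213 = 0.1007.

0.1007


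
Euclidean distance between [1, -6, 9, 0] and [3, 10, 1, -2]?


d = sqrt(sum of squared differences). (1-3)^2=4, (-6-10)^2=256, (9-1)^2=64, (0--2)^2=4. Sum = 328.

sqrt(328)


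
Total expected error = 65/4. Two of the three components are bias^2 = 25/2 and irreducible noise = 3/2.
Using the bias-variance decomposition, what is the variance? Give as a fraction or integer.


Total error = bias^2 + variance + irreducible noise. So variance = 65/4 - 25/2 - 3/2 = 9/4.

9/4


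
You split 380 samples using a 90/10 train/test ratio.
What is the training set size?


Test set = 380 * 10% = 38. Training set = 380 - 38 = 342.

342


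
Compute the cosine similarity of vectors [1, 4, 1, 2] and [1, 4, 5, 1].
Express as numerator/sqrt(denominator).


dot = 24. |a|^2 = 22, |b|^2 = 43. cos = 24/sqrt(946).

24/sqrt(946)


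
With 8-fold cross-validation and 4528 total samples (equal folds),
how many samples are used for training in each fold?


Each validation fold has 4528/8 = 566 samples. Training set = 4528 - 566 = 3962.

3962


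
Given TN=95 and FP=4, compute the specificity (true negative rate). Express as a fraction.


Specificity = TN / (TN + FP) = 95 / 99 = 95/99.

95/99


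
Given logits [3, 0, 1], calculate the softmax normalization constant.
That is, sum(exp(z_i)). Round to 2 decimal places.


Denom = e^3=20.0855 + e^0=1.0000 + e^1=2.7183. Sum = 23.8038, which rounds to 23.80.

23.80


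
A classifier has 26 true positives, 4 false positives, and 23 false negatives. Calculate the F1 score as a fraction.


Precision = 26/30 = 13/15. Recall = 26/49 = 26/49. F1 = 2*P*R/(P+R) = 52/79.

52/79


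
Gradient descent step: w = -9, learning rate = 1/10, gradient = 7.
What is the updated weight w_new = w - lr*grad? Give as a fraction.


w_new = -9 - 1/10 * 7 = -9 - 7/10 = -97/10.

-97/10


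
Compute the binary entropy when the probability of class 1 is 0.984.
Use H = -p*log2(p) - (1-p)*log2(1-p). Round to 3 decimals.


H = -0.984*log2(0.984) - 0.016*log2(0.016) = 0.118.

0.118


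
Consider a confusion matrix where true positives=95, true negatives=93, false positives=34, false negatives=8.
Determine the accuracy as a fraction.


Accuracy = (TP + TN) / (TP + TN + FP + FN) = (95 + 93) / 230 = 94/115.

94/115


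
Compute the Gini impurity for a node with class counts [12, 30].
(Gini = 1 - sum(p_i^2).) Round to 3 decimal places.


Total = 42. Proportions: 12/42, 30/42. sum(p_i^2) = 0.5918. Gini = 1 - 0.5918 = 0.4082, which rounds to 0.408.

0.408
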